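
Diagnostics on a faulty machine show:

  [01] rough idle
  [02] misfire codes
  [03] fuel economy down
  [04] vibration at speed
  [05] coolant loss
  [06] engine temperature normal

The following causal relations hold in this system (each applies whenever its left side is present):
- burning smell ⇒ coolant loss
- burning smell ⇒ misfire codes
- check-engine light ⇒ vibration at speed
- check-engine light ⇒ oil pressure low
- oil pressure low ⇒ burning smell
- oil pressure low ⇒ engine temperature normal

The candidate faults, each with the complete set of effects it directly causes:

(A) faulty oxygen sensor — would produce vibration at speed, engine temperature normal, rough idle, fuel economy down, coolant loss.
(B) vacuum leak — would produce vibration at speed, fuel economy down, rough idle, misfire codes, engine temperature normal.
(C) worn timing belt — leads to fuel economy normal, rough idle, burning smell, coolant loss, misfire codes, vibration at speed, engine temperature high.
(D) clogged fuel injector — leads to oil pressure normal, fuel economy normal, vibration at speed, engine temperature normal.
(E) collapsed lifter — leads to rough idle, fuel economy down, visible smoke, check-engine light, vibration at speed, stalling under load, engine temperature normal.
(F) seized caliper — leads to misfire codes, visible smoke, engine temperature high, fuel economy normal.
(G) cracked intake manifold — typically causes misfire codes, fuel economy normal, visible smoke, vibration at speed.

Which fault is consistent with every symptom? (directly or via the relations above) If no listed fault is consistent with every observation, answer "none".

E

For each candidate, compare predicted effects to what was observed:
(A) faulty oxygen sensor — rough idle yes; misfire codes NO; fuel economy down yes; vibration at speed yes; coolant loss yes; engine temperature normal yes
(B) vacuum leak — rough idle yes; misfire codes yes; fuel economy down yes; vibration at speed yes; coolant loss NO; engine temperature normal yes
(C) worn timing belt — rough idle yes; misfire codes yes; fuel economy down NO; vibration at speed yes; coolant loss yes; engine temperature normal NO
(D) clogged fuel injector — rough idle NO; misfire codes NO; fuel economy down NO; vibration at speed yes; coolant loss NO; engine temperature normal yes
(E) collapsed lifter — rough idle yes; misfire codes yes (through check-engine light → oil pressure low → burning smell → misfire codes); fuel economy down yes; vibration at speed yes; coolant loss yes (through check-engine light → oil pressure low → burning smell → coolant loss); engine temperature normal yes
(F) seized caliper — rough idle NO; misfire codes yes; fuel economy down NO; vibration at speed NO; coolant loss NO; engine temperature normal NO
(G) cracked intake manifold — rough idle NO; misfire codes yes; fuel economy down NO; vibration at speed yes; coolant loss NO; engine temperature normal NO
(E) alone accounts for all the evidence.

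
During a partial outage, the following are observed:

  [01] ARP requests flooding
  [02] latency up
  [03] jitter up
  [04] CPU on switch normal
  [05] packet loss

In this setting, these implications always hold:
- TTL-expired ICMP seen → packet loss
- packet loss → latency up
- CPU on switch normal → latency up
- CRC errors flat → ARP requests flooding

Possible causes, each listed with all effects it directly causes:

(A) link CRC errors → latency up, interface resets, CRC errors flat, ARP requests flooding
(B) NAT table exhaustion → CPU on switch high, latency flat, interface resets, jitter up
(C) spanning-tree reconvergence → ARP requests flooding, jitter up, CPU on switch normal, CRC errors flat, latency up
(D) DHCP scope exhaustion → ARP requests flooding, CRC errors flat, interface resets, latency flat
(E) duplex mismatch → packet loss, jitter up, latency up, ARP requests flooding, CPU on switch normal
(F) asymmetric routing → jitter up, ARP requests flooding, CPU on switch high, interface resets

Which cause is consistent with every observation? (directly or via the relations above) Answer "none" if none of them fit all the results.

E

Per-candidate check:
(A) link CRC errors — does not account for jitter up, CPU on switch normal, packet loss
(B) NAT table exhaustion — ARP requests flooding -; latency up -; jitter up +; CPU on switch normal -; packet loss -
(C) spanning-tree reconvergence — ARP requests flooding +; latency up +; jitter up +; CPU on switch normal +; packet loss -
(D) DHCP scope exhaustion — ARP requests flooding +; latency up -; jitter up -; CPU on switch normal -; packet loss -
(E) duplex mismatch — ARP requests flooding +; latency up +; jitter up +; CPU on switch normal +; packet loss +
(F) asymmetric routing — ARP requests flooding +; latency up -; jitter up +; CPU on switch normal -; packet loss -
(E) alone accounts for all the evidence.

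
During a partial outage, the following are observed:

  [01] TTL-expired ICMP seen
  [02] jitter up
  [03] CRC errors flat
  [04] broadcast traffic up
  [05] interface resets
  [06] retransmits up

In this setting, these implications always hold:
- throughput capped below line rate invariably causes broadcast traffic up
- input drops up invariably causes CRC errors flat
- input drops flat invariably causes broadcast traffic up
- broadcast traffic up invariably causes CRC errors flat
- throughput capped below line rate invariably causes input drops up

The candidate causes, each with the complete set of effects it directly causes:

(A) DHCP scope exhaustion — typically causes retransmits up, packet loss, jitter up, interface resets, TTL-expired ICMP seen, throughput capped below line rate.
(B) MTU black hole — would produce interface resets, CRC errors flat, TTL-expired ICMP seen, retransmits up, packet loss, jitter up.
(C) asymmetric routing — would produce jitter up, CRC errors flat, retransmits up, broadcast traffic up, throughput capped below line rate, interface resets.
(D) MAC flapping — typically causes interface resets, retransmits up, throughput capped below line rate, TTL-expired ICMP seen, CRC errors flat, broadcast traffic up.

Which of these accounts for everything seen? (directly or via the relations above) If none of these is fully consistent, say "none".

A

Testing each hypothesis:
(A) DHCP scope exhaustion — accounts for every observation (CRC errors flat through throughput capped below line rate → broadcast traffic up → CRC errors flat)
(B) MTU black hole — does not account for broadcast traffic up
(C) asymmetric routing — TTL-expired ICMP seen -; jitter up +; CRC errors flat +; broadcast traffic up +; interface resets +; retransmits up +
(D) MAC flapping — does not account for jitter up
(A) is the only candidate with no mismatches.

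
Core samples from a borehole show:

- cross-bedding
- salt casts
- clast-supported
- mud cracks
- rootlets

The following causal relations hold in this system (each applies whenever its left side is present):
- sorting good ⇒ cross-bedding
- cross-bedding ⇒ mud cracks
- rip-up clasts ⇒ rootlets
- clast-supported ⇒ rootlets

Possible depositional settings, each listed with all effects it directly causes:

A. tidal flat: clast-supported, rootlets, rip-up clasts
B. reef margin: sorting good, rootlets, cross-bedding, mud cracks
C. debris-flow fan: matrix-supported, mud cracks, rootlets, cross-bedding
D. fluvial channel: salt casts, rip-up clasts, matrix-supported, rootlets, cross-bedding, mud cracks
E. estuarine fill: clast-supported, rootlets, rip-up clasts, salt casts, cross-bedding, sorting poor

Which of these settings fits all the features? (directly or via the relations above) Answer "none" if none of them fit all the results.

Checking each candidate against the observations:
(A) tidal flat — does not account for cross-bedding, salt casts, mud cracks
(B) reef margin — cross-bedding match; salt casts miss; clast-supported miss; mud cracks match; rootlets match
(C) debris-flow fan — cross-bedding match; salt casts miss; clast-supported miss; mud cracks match; rootlets match
(D) fluvial channel — fails on clast-supported (predicts matrix-supported, not clast-supported)
(E) estuarine fill — cross-bedding match; salt casts match; clast-supported match; mud cracks match (by cross-bedding → mud cracks); rootlets match
Only (E) is consistent with every observation.

E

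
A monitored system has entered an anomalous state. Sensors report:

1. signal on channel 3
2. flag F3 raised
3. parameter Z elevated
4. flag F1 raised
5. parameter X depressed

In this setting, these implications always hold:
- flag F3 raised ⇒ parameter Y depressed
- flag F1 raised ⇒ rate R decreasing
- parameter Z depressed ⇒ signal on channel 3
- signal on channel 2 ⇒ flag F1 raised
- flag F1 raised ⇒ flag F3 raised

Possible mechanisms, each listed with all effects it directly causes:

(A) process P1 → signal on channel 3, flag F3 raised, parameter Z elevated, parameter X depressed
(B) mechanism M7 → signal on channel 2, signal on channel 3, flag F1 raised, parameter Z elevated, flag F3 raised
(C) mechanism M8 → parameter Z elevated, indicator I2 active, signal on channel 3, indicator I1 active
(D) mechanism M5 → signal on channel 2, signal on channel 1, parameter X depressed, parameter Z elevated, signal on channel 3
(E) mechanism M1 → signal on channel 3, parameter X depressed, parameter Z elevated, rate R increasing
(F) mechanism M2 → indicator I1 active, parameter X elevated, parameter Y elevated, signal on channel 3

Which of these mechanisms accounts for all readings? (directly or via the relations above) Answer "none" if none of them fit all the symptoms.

D

Testing each hypothesis:
(A) process P1 — signal on channel 3 ✓; flag F3 raised ✓; parameter Z elevated ✓; flag F1 raised ✗; parameter X depressed ✓
(B) mechanism M7 — signal on channel 3 ✓; flag F3 raised ✓; parameter Z elevated ✓; flag F1 raised ✓; parameter X depressed ✗
(C) mechanism M8 — does not account for flag F3 raised, flag F1 raised, parameter X depressed
(D) mechanism M5 — accounts for every observation (flag F3 raised through signal on channel 2 → flag F1 raised → flag F3 raised)
(E) mechanism M1 — signal on channel 3 ✓; flag F3 raised ✗; parameter Z elevated ✓; flag F1 raised ✗; parameter X depressed ✓
(F) mechanism M2 — fails on flag F3 raised, parameter Z elevated, flag F1 raised, parameter X depressed (predicts parameter X elevated, not parameter X depressed)
Only (D) is consistent with every observation.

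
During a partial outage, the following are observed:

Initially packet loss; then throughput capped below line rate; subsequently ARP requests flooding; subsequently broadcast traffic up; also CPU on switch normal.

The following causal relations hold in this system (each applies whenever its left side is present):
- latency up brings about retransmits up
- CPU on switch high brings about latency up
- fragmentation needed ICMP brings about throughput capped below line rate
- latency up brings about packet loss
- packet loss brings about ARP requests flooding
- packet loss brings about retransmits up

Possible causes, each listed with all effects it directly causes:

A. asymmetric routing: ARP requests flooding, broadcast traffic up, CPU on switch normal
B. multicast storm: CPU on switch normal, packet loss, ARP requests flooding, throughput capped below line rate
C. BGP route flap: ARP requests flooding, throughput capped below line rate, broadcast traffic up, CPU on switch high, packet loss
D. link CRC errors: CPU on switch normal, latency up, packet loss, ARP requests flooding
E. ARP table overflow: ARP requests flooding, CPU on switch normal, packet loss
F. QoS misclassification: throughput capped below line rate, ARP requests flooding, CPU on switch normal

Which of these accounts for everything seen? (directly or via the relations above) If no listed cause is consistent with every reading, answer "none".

Checking each candidate against the observations:
(A) asymmetric routing — packet loss ✗; throughput capped below line rate ✗; ARP requests flooding ✓; broadcast traffic up ✓; CPU on switch normal ✓
(B) multicast storm — packet loss ✓; throughput capped below line rate ✓; ARP requests flooding ✓; broadcast traffic up ✗; CPU on switch normal ✓
(C) BGP route flap — fails on CPU on switch normal (predicts CPU on switch high, not CPU on switch normal)
(D) link CRC errors — does not account for throughput capped below line rate, broadcast traffic up
(E) ARP table overflow — packet loss ✓; throughput capped below line rate ✗; ARP requests flooding ✓; broadcast traffic up ✗; CPU on switch normal ✓
(F) QoS misclassification — packet loss ✗; throughput capped below line rate ✓; ARP requests flooding ✓; broadcast traffic up ✗; CPU on switch normal ✓
Every candidate fails on at least one observation.

none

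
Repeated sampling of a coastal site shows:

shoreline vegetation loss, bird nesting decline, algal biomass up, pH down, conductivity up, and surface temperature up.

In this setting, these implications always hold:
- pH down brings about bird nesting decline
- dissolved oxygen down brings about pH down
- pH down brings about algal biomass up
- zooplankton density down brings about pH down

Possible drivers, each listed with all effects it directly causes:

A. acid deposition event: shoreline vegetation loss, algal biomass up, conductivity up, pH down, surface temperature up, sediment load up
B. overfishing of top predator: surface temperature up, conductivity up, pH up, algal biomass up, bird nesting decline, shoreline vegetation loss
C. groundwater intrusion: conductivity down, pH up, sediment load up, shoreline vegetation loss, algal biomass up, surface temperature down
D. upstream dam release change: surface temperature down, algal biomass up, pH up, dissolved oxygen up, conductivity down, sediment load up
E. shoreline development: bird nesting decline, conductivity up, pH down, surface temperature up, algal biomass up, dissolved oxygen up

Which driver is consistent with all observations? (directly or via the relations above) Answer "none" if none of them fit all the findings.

For each candidate, compare predicted effects to what was observed:
(A) acid deposition event — accounts for every observation (bird nesting decline via pH down → bird nesting decline)
(B) overfishing of top predator — shoreline vegetation loss yes; bird nesting decline yes; algal biomass up yes; pH down NO; conductivity up yes; surface temperature up yes
(C) groundwater intrusion — shoreline vegetation loss yes; bird nesting decline NO; algal biomass up yes; pH down NO; conductivity up NO; surface temperature up NO
(D) upstream dam release change — shoreline vegetation loss NO; bird nesting decline NO; algal biomass up yes; pH down NO; conductivity up NO; surface temperature up NO
(E) shoreline development — does not account for shoreline vegetation loss
(A) alone accounts for all the evidence.

A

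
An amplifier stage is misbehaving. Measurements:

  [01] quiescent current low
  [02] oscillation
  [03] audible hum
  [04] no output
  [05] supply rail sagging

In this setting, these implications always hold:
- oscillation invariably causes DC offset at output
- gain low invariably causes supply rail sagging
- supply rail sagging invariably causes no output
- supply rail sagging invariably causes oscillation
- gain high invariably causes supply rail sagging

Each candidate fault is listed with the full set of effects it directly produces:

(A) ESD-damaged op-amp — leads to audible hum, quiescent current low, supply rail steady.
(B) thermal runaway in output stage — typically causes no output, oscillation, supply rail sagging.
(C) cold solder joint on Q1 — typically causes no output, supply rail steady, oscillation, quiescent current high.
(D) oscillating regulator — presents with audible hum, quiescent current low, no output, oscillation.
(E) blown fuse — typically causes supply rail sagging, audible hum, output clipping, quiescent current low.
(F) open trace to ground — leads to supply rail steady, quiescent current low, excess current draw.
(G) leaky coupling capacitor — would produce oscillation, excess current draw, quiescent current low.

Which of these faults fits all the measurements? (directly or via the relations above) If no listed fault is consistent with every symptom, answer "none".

For each candidate, compare predicted effects to what was observed:
(A) ESD-damaged op-amp — fails on oscillation, no output, supply rail sagging (predicts supply rail steady, not supply rail sagging)
(B) thermal runaway in output stage — does not account for quiescent current low, audible hum
(C) cold solder joint on Q1 — quiescent current low NO; oscillation yes; audible hum NO; no output yes; supply rail sagging NO
(D) oscillating regulator — quiescent current low yes; oscillation yes; audible hum yes; no output yes; supply rail sagging NO
(E) blown fuse — quiescent current low yes; oscillation yes (by supply rail sagging → oscillation); audible hum yes; no output yes (by supply rail sagging → no output); supply rail sagging yes
(F) open trace to ground — fails on oscillation, audible hum, no output, supply rail sagging (predicts supply rail steady, not supply rail sagging)
(G) leaky coupling capacitor — quiescent current low yes; oscillation yes; audible hum NO; no output NO; supply rail sagging NO
(E) is the only candidate with no mismatches.

E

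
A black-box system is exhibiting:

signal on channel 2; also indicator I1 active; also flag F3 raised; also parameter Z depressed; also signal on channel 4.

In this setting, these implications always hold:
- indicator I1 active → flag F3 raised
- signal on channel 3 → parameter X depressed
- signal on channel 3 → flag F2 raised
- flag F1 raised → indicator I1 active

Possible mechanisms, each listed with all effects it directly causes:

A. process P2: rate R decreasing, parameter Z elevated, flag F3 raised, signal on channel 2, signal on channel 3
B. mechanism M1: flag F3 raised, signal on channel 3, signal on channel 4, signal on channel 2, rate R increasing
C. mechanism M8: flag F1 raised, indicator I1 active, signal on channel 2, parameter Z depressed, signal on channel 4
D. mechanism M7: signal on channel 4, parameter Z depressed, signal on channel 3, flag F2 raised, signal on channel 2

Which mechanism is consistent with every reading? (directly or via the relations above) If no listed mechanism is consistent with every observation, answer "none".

C

Per-candidate check:
(A) process P2 — signal on channel 2 yes; indicator I1 active NO; flag F3 raised yes; parameter Z depressed NO; signal on channel 4 NO
(B) mechanism M1 — signal on channel 2 yes; indicator I1 active NO; flag F3 raised yes; parameter Z depressed NO; signal on channel 4 yes
(C) mechanism M8 — accounts for every observation (flag F3 raised via indicator I1 active → flag F3 raised)
(D) mechanism M7 — does not account for indicator I1 active, flag F3 raised
Only (C) is consistent with every observation.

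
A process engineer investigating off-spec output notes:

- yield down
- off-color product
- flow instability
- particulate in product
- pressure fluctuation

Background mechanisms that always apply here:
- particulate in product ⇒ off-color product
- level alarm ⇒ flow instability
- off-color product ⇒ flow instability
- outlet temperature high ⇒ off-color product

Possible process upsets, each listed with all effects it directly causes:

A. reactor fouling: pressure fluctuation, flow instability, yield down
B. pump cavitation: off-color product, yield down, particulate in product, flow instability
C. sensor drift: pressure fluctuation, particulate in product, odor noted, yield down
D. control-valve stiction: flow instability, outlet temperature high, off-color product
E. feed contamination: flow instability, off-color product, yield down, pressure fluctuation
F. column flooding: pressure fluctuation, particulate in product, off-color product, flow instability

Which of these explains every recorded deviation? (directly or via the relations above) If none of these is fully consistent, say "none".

For each candidate, compare predicted effects to what was observed:
(A) reactor fouling — yield down +; off-color product -; flow instability +; particulate in product -; pressure fluctuation +
(B) pump cavitation — does not account for pressure fluctuation
(C) sensor drift — accounts for every observation (off-color product through particulate in product → off-color product)
(D) control-valve stiction — yield down -; off-color product +; flow instability +; particulate in product -; pressure fluctuation -
(E) feed contamination — does not account for particulate in product
(F) column flooding — yield down -; off-color product +; flow instability +; particulate in product +; pressure fluctuation +
Only (C) is consistent with every observation.

C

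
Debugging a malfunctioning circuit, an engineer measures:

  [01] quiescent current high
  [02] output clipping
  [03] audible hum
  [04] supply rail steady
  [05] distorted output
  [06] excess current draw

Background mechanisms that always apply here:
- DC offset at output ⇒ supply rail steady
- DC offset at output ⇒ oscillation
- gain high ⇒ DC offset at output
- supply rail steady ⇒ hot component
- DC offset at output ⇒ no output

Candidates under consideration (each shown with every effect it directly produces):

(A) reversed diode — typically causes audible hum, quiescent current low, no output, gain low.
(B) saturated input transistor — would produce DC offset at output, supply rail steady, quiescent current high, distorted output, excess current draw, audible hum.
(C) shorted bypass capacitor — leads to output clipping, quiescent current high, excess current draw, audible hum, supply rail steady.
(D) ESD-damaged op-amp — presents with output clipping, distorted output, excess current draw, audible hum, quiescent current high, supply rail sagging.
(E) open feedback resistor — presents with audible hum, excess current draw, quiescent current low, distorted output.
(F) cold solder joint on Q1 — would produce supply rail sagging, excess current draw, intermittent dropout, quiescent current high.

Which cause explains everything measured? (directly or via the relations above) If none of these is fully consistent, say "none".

Testing each hypothesis:
(A) reversed diode — quiescent current high NO; output clipping NO; audible hum yes; supply rail steady NO; distorted output NO; excess current draw NO
(B) saturated input transistor — does not account for output clipping
(C) shorted bypass capacitor — quiescent current high yes; output clipping yes; audible hum yes; supply rail steady yes; distorted output NO; excess current draw yes
(D) ESD-damaged op-amp — fails on supply rail steady (predicts supply rail sagging, not supply rail steady)
(E) open feedback resistor — fails on quiescent current high, output clipping, supply rail steady (predicts quiescent current low, not quiescent current high)
(F) cold solder joint on Q1 — fails on output clipping, audible hum, supply rail steady, distorted output (predicts supply rail sagging, not supply rail steady)
Every candidate fails on at least one observation.

none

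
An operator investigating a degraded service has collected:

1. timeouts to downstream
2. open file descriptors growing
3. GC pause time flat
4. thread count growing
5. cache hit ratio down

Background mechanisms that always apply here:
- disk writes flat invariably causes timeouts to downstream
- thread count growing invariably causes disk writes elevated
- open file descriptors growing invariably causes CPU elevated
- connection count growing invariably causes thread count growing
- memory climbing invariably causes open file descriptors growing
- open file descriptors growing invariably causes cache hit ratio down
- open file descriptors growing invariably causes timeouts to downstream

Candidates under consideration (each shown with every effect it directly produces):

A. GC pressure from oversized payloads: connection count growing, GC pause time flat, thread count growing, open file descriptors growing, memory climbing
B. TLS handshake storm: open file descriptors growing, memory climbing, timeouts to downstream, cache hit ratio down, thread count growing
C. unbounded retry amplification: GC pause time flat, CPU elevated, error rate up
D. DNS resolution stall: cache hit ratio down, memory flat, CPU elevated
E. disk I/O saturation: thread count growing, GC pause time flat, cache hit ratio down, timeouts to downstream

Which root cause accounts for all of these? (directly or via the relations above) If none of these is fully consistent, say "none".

Checking each candidate against the observations:
(A) GC pressure from oversized payloads — timeouts to downstream ✓ (via open file descriptors growing → timeouts to downstream); open file descriptors growing ✓; GC pause time flat ✓; thread count growing ✓; cache hit ratio down ✓ (via open file descriptors growing → cache hit ratio down)
(B) TLS handshake storm — does not account for GC pause time flat
(C) unbounded retry amplification — timeouts to downstream ✗; open file descriptors growing ✗; GC pause time flat ✓; thread count growing ✗; cache hit ratio down ✗
(D) DNS resolution stall — does not account for timeouts to downstream, open file descriptors growing, GC pause time flat, thread count growing
(E) disk I/O saturation — does not account for open file descriptors growing
Only (A) is consistent with every observation.

A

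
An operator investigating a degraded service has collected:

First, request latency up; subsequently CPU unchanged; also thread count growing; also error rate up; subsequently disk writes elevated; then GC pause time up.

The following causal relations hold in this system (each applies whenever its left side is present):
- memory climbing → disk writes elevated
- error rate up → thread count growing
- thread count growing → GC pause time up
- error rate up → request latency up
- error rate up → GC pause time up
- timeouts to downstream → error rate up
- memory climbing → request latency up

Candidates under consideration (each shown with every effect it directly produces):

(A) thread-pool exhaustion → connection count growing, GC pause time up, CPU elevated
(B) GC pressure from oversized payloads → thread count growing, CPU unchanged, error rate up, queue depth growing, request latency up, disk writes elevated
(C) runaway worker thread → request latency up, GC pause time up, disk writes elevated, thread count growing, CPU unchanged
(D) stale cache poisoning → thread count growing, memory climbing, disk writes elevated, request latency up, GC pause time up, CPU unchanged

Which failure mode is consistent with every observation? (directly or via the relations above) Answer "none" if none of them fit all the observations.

Testing each hypothesis:
(A) thread-pool exhaustion — fails on request latency up, CPU unchanged, thread count growing, error rate up, disk writes elevated (predicts CPU elevated, not CPU unchanged)
(B) GC pressure from oversized payloads — accounts for every observation (GC pause time up via error rate up → GC pause time up)
(C) runaway worker thread — does not account for error rate up
(D) stale cache poisoning — request latency up +; CPU unchanged +; thread count growing +; error rate up -; disk writes elevated +; GC pause time up +
(B) is the only candidate with no mismatches.

B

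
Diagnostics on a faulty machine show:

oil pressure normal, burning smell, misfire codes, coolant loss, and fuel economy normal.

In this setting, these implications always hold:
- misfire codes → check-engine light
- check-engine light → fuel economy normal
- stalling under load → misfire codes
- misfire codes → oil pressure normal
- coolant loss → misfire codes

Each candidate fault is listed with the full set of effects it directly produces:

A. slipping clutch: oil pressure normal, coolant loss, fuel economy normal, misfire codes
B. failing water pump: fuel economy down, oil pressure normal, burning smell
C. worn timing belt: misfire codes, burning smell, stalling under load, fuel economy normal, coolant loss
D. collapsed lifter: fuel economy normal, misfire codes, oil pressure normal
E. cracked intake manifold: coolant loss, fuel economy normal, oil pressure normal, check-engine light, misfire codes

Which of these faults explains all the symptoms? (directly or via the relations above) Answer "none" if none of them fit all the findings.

Checking each candidate against the observations:
(A) slipping clutch — oil pressure normal yes; burning smell NO; misfire codes yes; coolant loss yes; fuel economy normal yes
(B) failing water pump — fails on misfire codes, coolant loss, fuel economy normal (predicts fuel economy down, not fuel economy normal)
(C) worn timing belt — oil pressure normal yes (via misfire codes → oil pressure normal); burning smell yes; misfire codes yes; coolant loss yes; fuel economy normal yes
(D) collapsed lifter — oil pressure normal yes; burning smell NO; misfire codes yes; coolant loss NO; fuel economy normal yes
(E) cracked intake manifold — does not account for burning smell
(C) alone accounts for all the evidence.

C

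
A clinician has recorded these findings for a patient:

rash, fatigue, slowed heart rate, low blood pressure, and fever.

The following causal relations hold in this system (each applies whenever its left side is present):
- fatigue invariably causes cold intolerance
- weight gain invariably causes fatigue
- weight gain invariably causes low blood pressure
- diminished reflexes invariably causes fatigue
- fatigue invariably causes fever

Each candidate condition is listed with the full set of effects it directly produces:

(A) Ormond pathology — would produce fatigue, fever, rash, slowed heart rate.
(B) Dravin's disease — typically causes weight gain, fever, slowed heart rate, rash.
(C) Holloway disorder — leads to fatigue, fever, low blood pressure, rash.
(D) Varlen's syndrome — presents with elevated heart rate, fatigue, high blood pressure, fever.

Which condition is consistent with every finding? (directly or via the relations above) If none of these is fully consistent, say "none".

Testing each hypothesis:
(A) Ormond pathology — does not account for low blood pressure
(B) Dravin's disease — rash yes; fatigue yes (via weight gain → fatigue); slowed heart rate yes; low blood pressure yes (via weight gain → low blood pressure); fever yes
(C) Holloway disorder — does not account for slowed heart rate
(D) Varlen's syndrome — fails on rash, slowed heart rate, low blood pressure (predicts elevated heart rate, not slowed heart rate; predicts high blood pressure, not low blood pressure)
Only (B) is consistent with every observation.

B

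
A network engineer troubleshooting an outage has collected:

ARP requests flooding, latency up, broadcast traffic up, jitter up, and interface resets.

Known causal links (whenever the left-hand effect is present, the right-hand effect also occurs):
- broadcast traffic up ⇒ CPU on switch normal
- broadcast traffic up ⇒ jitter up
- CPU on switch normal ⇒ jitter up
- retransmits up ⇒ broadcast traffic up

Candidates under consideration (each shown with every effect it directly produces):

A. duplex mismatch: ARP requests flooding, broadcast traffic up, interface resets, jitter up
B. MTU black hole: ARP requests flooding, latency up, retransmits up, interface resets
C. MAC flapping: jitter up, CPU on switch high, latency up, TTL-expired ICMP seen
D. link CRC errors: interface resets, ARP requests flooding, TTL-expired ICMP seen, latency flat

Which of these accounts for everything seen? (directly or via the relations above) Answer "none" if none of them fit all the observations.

B

For each candidate, compare predicted effects to what was observed:
(A) duplex mismatch — ARP requests flooding ✓; latency up ✗; broadcast traffic up ✓; jitter up ✓; interface resets ✓
(B) MTU black hole — ARP requests flooding ✓; latency up ✓; broadcast traffic up ✓ (by retransmits up → broadcast traffic up); jitter up ✓ (by retransmits up → broadcast traffic up → jitter up); interface resets ✓
(C) MAC flapping — does not account for ARP requests flooding, broadcast traffic up, interface resets
(D) link CRC errors — ARP requests flooding ✓; latency up ✗; broadcast traffic up ✗; jitter up ✗; interface resets ✓
(B) alone accounts for all the evidence.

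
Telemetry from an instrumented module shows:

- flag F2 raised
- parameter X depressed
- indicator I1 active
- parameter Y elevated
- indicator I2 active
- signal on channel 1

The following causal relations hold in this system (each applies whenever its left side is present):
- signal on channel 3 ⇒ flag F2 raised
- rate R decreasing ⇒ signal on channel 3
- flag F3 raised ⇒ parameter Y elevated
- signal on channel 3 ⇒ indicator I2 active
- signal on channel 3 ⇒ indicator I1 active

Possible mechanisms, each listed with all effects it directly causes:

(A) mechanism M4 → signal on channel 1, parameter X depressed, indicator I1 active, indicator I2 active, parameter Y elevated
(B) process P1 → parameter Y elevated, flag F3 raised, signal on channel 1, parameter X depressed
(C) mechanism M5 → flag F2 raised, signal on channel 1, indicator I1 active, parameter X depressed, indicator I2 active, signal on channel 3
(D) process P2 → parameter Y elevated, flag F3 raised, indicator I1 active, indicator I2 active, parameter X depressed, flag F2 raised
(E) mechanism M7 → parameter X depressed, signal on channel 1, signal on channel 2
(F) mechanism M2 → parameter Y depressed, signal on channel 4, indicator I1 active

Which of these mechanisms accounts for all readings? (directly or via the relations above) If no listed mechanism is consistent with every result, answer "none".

For each candidate, compare predicted effects to what was observed:
(A) mechanism M4 — flag F2 raised -; parameter X depressed +; indicator I1 active +; parameter Y elevated +; indicator I2 active +; signal on channel 1 +
(B) process P1 — flag F2 raised -; parameter X depressed +; indicator I1 active -; parameter Y elevated +; indicator I2 active -; signal on channel 1 +
(C) mechanism M5 — flag F2 raised +; parameter X depressed +; indicator I1 active +; parameter Y elevated -; indicator I2 active +; signal on channel 1 +
(D) process P2 — flag F2 raised +; parameter X depressed +; indicator I1 active +; parameter Y elevated +; indicator I2 active +; signal on channel 1 -
(E) mechanism M7 — flag F2 raised -; parameter X depressed +; indicator I1 active -; parameter Y elevated -; indicator I2 active -; signal on channel 1 +
(F) mechanism M2 — fails on flag F2 raised, parameter X depressed, parameter Y elevated, indicator I2 active, signal on channel 1 (predicts parameter Y depressed, not parameter Y elevated)
Every candidate fails on at least one observation.

none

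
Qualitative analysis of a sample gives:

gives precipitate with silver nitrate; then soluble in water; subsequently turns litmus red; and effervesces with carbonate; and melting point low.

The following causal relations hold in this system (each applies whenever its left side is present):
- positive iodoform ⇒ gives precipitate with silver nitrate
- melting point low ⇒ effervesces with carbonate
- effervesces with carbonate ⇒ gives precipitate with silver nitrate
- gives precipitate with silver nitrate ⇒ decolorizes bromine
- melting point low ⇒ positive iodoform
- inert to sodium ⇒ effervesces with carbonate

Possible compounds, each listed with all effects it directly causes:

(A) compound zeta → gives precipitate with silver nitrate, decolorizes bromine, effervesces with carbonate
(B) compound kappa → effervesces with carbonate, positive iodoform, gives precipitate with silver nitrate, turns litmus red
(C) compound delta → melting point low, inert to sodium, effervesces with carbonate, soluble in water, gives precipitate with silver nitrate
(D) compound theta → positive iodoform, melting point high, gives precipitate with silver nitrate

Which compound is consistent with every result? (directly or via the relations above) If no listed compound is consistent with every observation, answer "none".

none

For each candidate, compare predicted effects to what was observed:
(A) compound zeta — gives precipitate with silver nitrate match; soluble in water miss; turns litmus red miss; effervesces with carbonate match; melting point low miss
(B) compound kappa — gives precipitate with silver nitrate match; soluble in water miss; turns litmus red match; effervesces with carbonate match; melting point low miss
(C) compound delta — does not account for turns litmus red
(D) compound theta — fails on soluble in water, turns litmus red, effervesces with carbonate, melting point low (predicts melting point high, not melting point low)
No candidate is consistent with all observations.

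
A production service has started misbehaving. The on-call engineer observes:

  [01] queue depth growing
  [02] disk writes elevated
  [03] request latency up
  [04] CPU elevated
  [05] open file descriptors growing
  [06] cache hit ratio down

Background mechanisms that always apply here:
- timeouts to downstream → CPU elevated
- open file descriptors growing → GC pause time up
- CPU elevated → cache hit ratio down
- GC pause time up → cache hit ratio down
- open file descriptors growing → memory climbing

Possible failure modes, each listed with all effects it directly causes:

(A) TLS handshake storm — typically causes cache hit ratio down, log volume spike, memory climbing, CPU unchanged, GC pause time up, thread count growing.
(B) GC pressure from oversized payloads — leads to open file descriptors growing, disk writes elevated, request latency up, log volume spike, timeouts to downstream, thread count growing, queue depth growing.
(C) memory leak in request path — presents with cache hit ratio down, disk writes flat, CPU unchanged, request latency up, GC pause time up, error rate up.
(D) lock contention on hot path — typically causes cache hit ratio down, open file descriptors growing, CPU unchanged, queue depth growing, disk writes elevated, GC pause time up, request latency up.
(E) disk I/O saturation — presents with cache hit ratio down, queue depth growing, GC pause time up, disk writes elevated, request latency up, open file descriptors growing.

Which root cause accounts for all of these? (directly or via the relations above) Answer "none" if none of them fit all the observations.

B

Testing each hypothesis:
(A) TLS handshake storm — queue depth growing NO; disk writes elevated NO; request latency up NO; CPU elevated NO; open file descriptors growing NO; cache hit ratio down yes
(B) GC pressure from oversized payloads — queue depth growing yes; disk writes elevated yes; request latency up yes; CPU elevated yes (via timeouts to downstream → CPU elevated); open file descriptors growing yes; cache hit ratio down yes (via open file descriptors growing → GC pause time up → cache hit ratio down)
(C) memory leak in request path — queue depth growing NO; disk writes elevated NO; request latency up yes; CPU elevated NO; open file descriptors growing NO; cache hit ratio down yes
(D) lock contention on hot path — fails on CPU elevated (predicts CPU unchanged, not CPU elevated)
(E) disk I/O saturation — queue depth growing yes; disk writes elevated yes; request latency up yes; CPU elevated NO; open file descriptors growing yes; cache hit ratio down yes
(B) is the only candidate with no mismatches.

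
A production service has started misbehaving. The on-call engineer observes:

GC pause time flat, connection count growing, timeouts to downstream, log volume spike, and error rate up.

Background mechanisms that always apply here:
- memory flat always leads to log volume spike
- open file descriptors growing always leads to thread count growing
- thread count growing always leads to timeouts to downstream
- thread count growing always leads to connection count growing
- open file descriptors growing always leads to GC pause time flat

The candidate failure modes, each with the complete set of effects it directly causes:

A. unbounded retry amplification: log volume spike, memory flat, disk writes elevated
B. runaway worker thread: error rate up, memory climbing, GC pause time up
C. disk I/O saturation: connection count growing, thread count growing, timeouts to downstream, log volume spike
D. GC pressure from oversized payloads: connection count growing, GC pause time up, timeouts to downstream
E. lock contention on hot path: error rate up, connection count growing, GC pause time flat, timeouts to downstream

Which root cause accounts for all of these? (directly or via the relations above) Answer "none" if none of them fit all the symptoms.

Testing each hypothesis:
(A) unbounded retry amplification — GC pause time flat NO; connection count growing NO; timeouts to downstream NO; log volume spike yes; error rate up NO
(B) runaway worker thread — GC pause time flat NO; connection count growing NO; timeouts to downstream NO; log volume spike NO; error rate up yes
(C) disk I/O saturation — does not account for GC pause time flat, error rate up
(D) GC pressure from oversized payloads — GC pause time flat NO; connection count growing yes; timeouts to downstream yes; log volume spike NO; error rate up NO
(E) lock contention on hot path — GC pause time flat yes; connection count growing yes; timeouts to downstream yes; log volume spike NO; error rate up yes
Every candidate fails on at least one observation.

none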